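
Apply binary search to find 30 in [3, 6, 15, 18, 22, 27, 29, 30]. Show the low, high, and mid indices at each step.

Binary search for 30 in [3, 6, 15, 18, 22, 27, 29, 30]:

lo=0, hi=7, mid=3, arr[mid]=18 -> 18 < 30, search right half
lo=4, hi=7, mid=5, arr[mid]=27 -> 27 < 30, search right half
lo=6, hi=7, mid=6, arr[mid]=29 -> 29 < 30, search right half
lo=7, hi=7, mid=7, arr[mid]=30 -> Found target at index 7!

Binary search finds 30 at index 7 after 4 comparisons. The search repeatedly halves the search space by comparing with the middle element.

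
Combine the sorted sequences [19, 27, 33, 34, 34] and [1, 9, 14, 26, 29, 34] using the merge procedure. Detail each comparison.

Merging process:

Compare 19 vs 1: take 1 from right. Merged: [1]
Compare 19 vs 9: take 9 from right. Merged: [1, 9]
Compare 19 vs 14: take 14 from right. Merged: [1, 9, 14]
Compare 19 vs 26: take 19 from left. Merged: [1, 9, 14, 19]
Compare 27 vs 26: take 26 from right. Merged: [1, 9, 14, 19, 26]
Compare 27 vs 29: take 27 from left. Merged: [1, 9, 14, 19, 26, 27]
Compare 33 vs 29: take 29 from right. Merged: [1, 9, 14, 19, 26, 27, 29]
Compare 33 vs 34: take 33 from left. Merged: [1, 9, 14, 19, 26, 27, 29, 33]
Compare 34 vs 34: take 34 from left. Merged: [1, 9, 14, 19, 26, 27, 29, 33, 34]
Compare 34 vs 34: take 34 from left. Merged: [1, 9, 14, 19, 26, 27, 29, 33, 34, 34]
Append remaining from right: [34]. Merged: [1, 9, 14, 19, 26, 27, 29, 33, 34, 34, 34]

Final merged array: [1, 9, 14, 19, 26, 27, 29, 33, 34, 34, 34]
Total comparisons: 10

The merged array is [1, 9, 14, 19, 26, 27, 29, 33, 34, 34, 34], requiring 10 comparisons. The merge step runs in O(n) time where n is the total number of elements.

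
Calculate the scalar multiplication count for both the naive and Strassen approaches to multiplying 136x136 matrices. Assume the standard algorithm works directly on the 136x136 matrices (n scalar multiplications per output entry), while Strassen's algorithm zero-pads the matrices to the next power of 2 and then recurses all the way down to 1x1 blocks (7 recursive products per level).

Matrix multiplication for 136x136 matrices:

Strassen's algorithm requires power-of-2 dimensions. Pad 136x136 to 256x256 (next power of 2).

Standard algorithm: 136^3 = 2515456 multiplications
Strassen's algorithm: 7^(log2(256)) = 7^8 = 5764801 multiplications
Difference: 2515456 - 5764801 = -3249345 (Strassen uses MORE here due to padding overhead — for small or just-over-power-of-2 n, padding can outweigh the per-level savings)

Standard: 2515456 multiplications (136^3). Strassen: 5764801 multiplications (7^8, after padding to 256x256). Strassen reduces 8 recursive multiplications to 7 at each level.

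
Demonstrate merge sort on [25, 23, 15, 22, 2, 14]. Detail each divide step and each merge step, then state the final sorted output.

Merge sort trace:

Split: [25, 23, 15, 22, 2, 14] -> [25, 23, 15] and [22, 2, 14]
  Split: [25, 23, 15] -> [25] and [23, 15]
    Split: [23, 15] -> [23] and [15]
    Merge: [23] + [15] -> [15, 23]
  Merge: [25] + [15, 23] -> [15, 23, 25]
  Split: [22, 2, 14] -> [22] and [2, 14]
    Split: [2, 14] -> [2] and [14]
    Merge: [2] + [14] -> [2, 14]
  Merge: [22] + [2, 14] -> [2, 14, 22]
Merge: [15, 23, 25] + [2, 14, 22] -> [2, 14, 15, 22, 23, 25]

Final sorted array: [2, 14, 15, 22, 23, 25]

The merge sort proceeds by recursively splitting the array and merging sorted halves.
After all merges, the sorted array is [2, 14, 15, 22, 23, 25].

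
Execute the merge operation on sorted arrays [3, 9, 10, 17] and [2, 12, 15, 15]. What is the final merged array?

Merging process:

Compare 3 vs 2: take 2 from right. Merged: [2]
Compare 3 vs 12: take 3 from left. Merged: [2, 3]
Compare 9 vs 12: take 9 from left. Merged: [2, 3, 9]
Compare 10 vs 12: take 10 from left. Merged: [2, 3, 9, 10]
Compare 17 vs 12: take 12 from right. Merged: [2, 3, 9, 10, 12]
Compare 17 vs 15: take 15 from right. Merged: [2, 3, 9, 10, 12, 15]
Compare 17 vs 15: take 15 from right. Merged: [2, 3, 9, 10, 12, 15, 15]
Append remaining from left: [17]. Merged: [2, 3, 9, 10, 12, 15, 15, 17]

Final merged array: [2, 3, 9, 10, 12, 15, 15, 17]
Total comparisons: 7

The merged array is [2, 3, 9, 10, 12, 15, 15, 17], requiring 7 comparisons. The merge step runs in O(n) time where n is the total number of elements.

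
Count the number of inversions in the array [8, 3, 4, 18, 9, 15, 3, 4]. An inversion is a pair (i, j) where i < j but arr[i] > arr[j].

Finding inversions in [8, 3, 4, 18, 9, 15, 3, 4]:

(0, 1): arr[0]=8 > arr[1]=3
(0, 2): arr[0]=8 > arr[2]=4
(0, 6): arr[0]=8 > arr[6]=3
(0, 7): arr[0]=8 > arr[7]=4
(2, 6): arr[2]=4 > arr[6]=3
(3, 4): arr[3]=18 > arr[4]=9
(3, 5): arr[3]=18 > arr[5]=15
(3, 6): arr[3]=18 > arr[6]=3
(3, 7): arr[3]=18 > arr[7]=4
(4, 6): arr[4]=9 > arr[6]=3
(4, 7): arr[4]=9 > arr[7]=4
(5, 6): arr[5]=15 > arr[6]=3
(5, 7): arr[5]=15 > arr[7]=4

Total inversions: 13

The array has 13 inversion(s): (0,1), (0,2), (0,6), (0,7), (2,6), (3,4), (3,5), (3,6), (3,7), (4,6), (4,7), (5,6), (5,7). Each pair (i,j) satisfies i < j and arr[i] > arr[j].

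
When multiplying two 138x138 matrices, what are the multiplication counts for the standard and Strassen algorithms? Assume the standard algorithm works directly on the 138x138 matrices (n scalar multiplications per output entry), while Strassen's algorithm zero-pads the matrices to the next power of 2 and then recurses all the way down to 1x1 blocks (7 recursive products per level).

Matrix multiplication for 138x138 matrices:

Strassen's algorithm requires power-of-2 dimensions. Pad 138x138 to 256x256 (next power of 2).

Standard algorithm: 138^3 = 2628072 multiplications
Strassen's algorithm: 7^(log2(256)) = 7^8 = 5764801 multiplications
Difference: 2628072 - 5764801 = -3136729 (Strassen uses MORE here due to padding overhead — for small or just-over-power-of-2 n, padding can outweigh the per-level savings)

Standard: 2628072 multiplications (138^3). Strassen: 5764801 multiplications (7^8, after padding to 256x256). Strassen reduces 8 recursive multiplications to 7 at each level.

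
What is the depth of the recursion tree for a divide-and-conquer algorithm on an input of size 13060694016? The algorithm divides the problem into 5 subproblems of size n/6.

For divide and conquer with division factor 6:

Problem sizes at each level:
Level 0: 13060694016
Level 1: 2176782336
Level 2: 362797056
Level 3: 60466176
Level 4: 10077696
Level 5: 1679616
Level 6: 279936
Level 7: 46656
Level 8: 7776
Level 9: 1296
Level 10: 216
Level 11: 36
Level 12: 6
Level 13: 1

The root is level 0 and the size-1 base case is level 13 (the tree spans levels 0 through 13, i.e. 14 levels counting the root), so the depth is the number of divisions: log_6(13060694016) = 13

The recursion tree depth is log_6(13060694016) = 13. At each level, the problem size is divided by 6, so it takes 13 divisions to reduce to a base case of size 1. The algorithm makes 5 recursive calls at each level.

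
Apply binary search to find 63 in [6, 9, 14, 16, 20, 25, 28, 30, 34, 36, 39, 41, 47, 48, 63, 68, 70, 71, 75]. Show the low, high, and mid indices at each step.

Binary search for 63 in [6, 9, 14, 16, 20, 25, 28, 30, 34, 36, 39, 41, 47, 48, 63, 68, 70, 71, 75]:

lo=0, hi=18, mid=9, arr[mid]=36 -> 36 < 63, search right half
lo=10, hi=18, mid=14, arr[mid]=63 -> Found target at index 14!

Binary search finds 63 at index 14 after 2 comparisons. The search repeatedly halves the search space by comparing with the middle element.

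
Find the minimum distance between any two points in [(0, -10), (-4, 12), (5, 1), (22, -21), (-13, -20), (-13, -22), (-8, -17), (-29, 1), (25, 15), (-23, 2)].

Computing all pairwise distances among 10 points:

d((0, -10), (-4, 12)) = 22.3607
d((0, -10), (5, 1)) = 12.083
d((0, -10), (22, -21)) = 24.5967
d((0, -10), (-13, -20)) = 16.4012
d((0, -10), (-13, -22)) = 17.6918
d((0, -10), (-8, -17)) = 10.6301
d((0, -10), (-29, 1)) = 31.0161
d((0, -10), (25, 15)) = 35.3553
d((0, -10), (-23, 2)) = 25.9422
d((-4, 12), (5, 1)) = 14.2127
d((-4, 12), (22, -21)) = 42.0119
d((-4, 12), (-13, -20)) = 33.2415
d((-4, 12), (-13, -22)) = 35.171
d((-4, 12), (-8, -17)) = 29.2746
d((-4, 12), (-29, 1)) = 27.313
d((-4, 12), (25, 15)) = 29.1548
d((-4, 12), (-23, 2)) = 21.4709
d((5, 1), (22, -21)) = 27.8029
d((5, 1), (-13, -20)) = 27.6586
d((5, 1), (-13, -22)) = 29.2062
d((5, 1), (-8, -17)) = 22.2036
d((5, 1), (-29, 1)) = 34.0
d((5, 1), (25, 15)) = 24.4131
d((5, 1), (-23, 2)) = 28.0179
d((22, -21), (-13, -20)) = 35.0143
d((22, -21), (-13, -22)) = 35.0143
d((22, -21), (-8, -17)) = 30.2655
d((22, -21), (-29, 1)) = 55.5428
d((22, -21), (25, 15)) = 36.1248
d((22, -21), (-23, 2)) = 50.5371
d((-13, -20), (-13, -22)) = 2.0 <-- minimum
d((-13, -20), (-8, -17)) = 5.831
d((-13, -20), (-29, 1)) = 26.4008
d((-13, -20), (25, 15)) = 51.6624
d((-13, -20), (-23, 2)) = 24.1661
d((-13, -22), (-8, -17)) = 7.0711
d((-13, -22), (-29, 1)) = 28.0179
d((-13, -22), (25, 15)) = 53.0377
d((-13, -22), (-23, 2)) = 26.0
d((-8, -17), (-29, 1)) = 27.6586
d((-8, -17), (25, 15)) = 45.9674
d((-8, -17), (-23, 2)) = 24.2074
d((-29, 1), (25, 15)) = 55.7853
d((-29, 1), (-23, 2)) = 6.0828
d((25, 15), (-23, 2)) = 49.7293

Closest pair: (-13, -20) and (-13, -22) with distance 2.0

The closest pair is (-13, -20) and (-13, -22) with Euclidean distance 2.0. For 10 points, brute-force pairwise comparison is shown above. For large n, the divide-and-conquer algorithm (sort by x, recurse on halves, check the dividing strip) achieves O(n log n).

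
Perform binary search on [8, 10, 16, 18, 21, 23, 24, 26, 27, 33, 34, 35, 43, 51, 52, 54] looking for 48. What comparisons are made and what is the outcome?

Binary search for 48 in [8, 10, 16, 18, 21, 23, 24, 26, 27, 33, 34, 35, 43, 51, 52, 54]:

lo=0, hi=15, mid=7, arr[mid]=26 -> 26 < 48, search right half
lo=8, hi=15, mid=11, arr[mid]=35 -> 35 < 48, search right half
lo=12, hi=15, mid=13, arr[mid]=51 -> 51 > 48, search left half
lo=12, hi=12, mid=12, arr[mid]=43 -> 43 < 48, search right half
lo=13 > hi=12, target 48 not found

Binary search determines that 48 is not in the array after 4 comparisons. The search space was exhausted without finding the target.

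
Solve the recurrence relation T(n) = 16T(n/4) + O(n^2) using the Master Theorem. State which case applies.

Master Theorem for T(n) = 16T(n/4) + O(n^2):

a = 16, b = 4, c = 2
log_b(a) = log_4(16) = 2.0000

Case 2: c = 2 = log_4(16) = 2.0000
T(n) = O(n^2 log n) = O(n^2 log n)

For T(n) = 16T(n/4) + O(n^2): log_4(16) = 2.0000. This is Case 2 of the Master Theorem (c = log_b(a), equal work at all levels), giving O(n^2 log n).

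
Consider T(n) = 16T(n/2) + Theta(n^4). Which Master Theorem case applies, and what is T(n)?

Master Theorem for T(n) = 16T(n/2) + O(n^4):

a = 16, b = 2, c = 4
log_b(a) = log_2(16) = 4.0000

Case 2: c = 4 = log_2(16) = 4.0000
T(n) = O(n^4 log n) = O(n^4 log n)

For T(n) = 16T(n/2) + O(n^4): log_2(16) = 4.0000. This is Case 2 of the Master Theorem (c = log_b(a), equal work at all levels), giving O(n^4 log n).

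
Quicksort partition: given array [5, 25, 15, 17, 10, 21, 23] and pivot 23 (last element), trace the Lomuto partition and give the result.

Lomuto partition with pivot = 23:

Initial array: [5, 25, 15, 17, 10, 21, 23]

arr[0]=5 <= 23: swap with position 0, array becomes [5, 25, 15, 17, 10, 21, 23]
arr[1]=25 > 23: no swap
arr[2]=15 <= 23: swap with position 1, array becomes [5, 15, 25, 17, 10, 21, 23]
arr[3]=17 <= 23: swap with position 2, array becomes [5, 15, 17, 25, 10, 21, 23]
arr[4]=10 <= 23: swap with position 3, array becomes [5, 15, 17, 10, 25, 21, 23]
arr[5]=21 <= 23: swap with position 4, array becomes [5, 15, 17, 10, 21, 25, 23]

Place pivot at position 5: [5, 15, 17, 10, 21, 23, 25]
Pivot position: 5

After partitioning with pivot 23, the array becomes [5, 15, 17, 10, 21, 23, 25]. The pivot is placed at index 5. All elements to the left of the pivot are <= 23, and all elements to the right are > 23.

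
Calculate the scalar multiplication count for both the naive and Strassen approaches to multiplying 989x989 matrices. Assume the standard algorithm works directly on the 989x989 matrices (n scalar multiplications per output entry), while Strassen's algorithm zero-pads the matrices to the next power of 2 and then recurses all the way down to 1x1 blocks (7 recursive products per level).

Matrix multiplication for 989x989 matrices:

Strassen's algorithm requires power-of-2 dimensions. Pad 989x989 to 1024x1024 (next power of 2).

Standard algorithm: 989^3 = 967361669 multiplications
Strassen's algorithm: 7^(log2(1024)) = 7^10 = 282475249 multiplications
Savings: 967361669 - 282475249 = 684886420 multiplications

Standard: 967361669 multiplications (989^3). Strassen: 282475249 multiplications (7^10, after padding to 1024x1024). Strassen reduces 8 recursive multiplications to 7 at each level.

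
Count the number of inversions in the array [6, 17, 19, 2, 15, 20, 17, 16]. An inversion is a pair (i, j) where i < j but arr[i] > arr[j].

Finding inversions in [6, 17, 19, 2, 15, 20, 17, 16]:

(0, 3): arr[0]=6 > arr[3]=2
(1, 3): arr[1]=17 > arr[3]=2
(1, 4): arr[1]=17 > arr[4]=15
(1, 7): arr[1]=17 > arr[7]=16
(2, 3): arr[2]=19 > arr[3]=2
(2, 4): arr[2]=19 > arr[4]=15
(2, 6): arr[2]=19 > arr[6]=17
(2, 7): arr[2]=19 > arr[7]=16
(5, 6): arr[5]=20 > arr[6]=17
(5, 7): arr[5]=20 > arr[7]=16
(6, 7): arr[6]=17 > arr[7]=16

Total inversions: 11

The array has 11 inversion(s): (0,3), (1,3), (1,4), (1,7), (2,3), (2,4), (2,6), (2,7), (5,6), (5,7), (6,7). Each pair (i,j) satisfies i < j and arr[i] > arr[j].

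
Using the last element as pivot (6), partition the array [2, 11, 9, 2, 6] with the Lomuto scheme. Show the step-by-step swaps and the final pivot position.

Lomuto partition with pivot = 6:

Initial array: [2, 11, 9, 2, 6]

arr[0]=2 <= 6: swap with position 0, array becomes [2, 11, 9, 2, 6]
arr[1]=11 > 6: no swap
arr[2]=9 > 6: no swap
arr[3]=2 <= 6: swap with position 1, array becomes [2, 2, 9, 11, 6]

Place pivot at position 2: [2, 2, 6, 11, 9]
Pivot position: 2

After partitioning with pivot 6, the array becomes [2, 2, 6, 11, 9]. The pivot is placed at index 2. All elements to the left of the pivot are <= 6, and all elements to the right are > 6.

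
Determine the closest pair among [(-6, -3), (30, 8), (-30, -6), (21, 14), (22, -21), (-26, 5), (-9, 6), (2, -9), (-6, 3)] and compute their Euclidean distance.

Computing all pairwise distances among 9 points:

d((-6, -3), (30, 8)) = 37.6431
d((-6, -3), (-30, -6)) = 24.1868
d((-6, -3), (21, 14)) = 31.9061
d((-6, -3), (22, -21)) = 33.2866
d((-6, -3), (-26, 5)) = 21.5407
d((-6, -3), (-9, 6)) = 9.4868
d((-6, -3), (2, -9)) = 10.0
d((-6, -3), (-6, 3)) = 6.0
d((30, 8), (-30, -6)) = 61.6117
d((30, 8), (21, 14)) = 10.8167
d((30, 8), (22, -21)) = 30.0832
d((30, 8), (-26, 5)) = 56.0803
d((30, 8), (-9, 6)) = 39.0512
d((30, 8), (2, -9)) = 32.7567
d((30, 8), (-6, 3)) = 36.3456
d((-30, -6), (21, 14)) = 54.7814
d((-30, -6), (22, -21)) = 54.1202
d((-30, -6), (-26, 5)) = 11.7047
d((-30, -6), (-9, 6)) = 24.1868
d((-30, -6), (2, -9)) = 32.1403
d((-30, -6), (-6, 3)) = 25.632
d((21, 14), (22, -21)) = 35.0143
d((21, 14), (-26, 5)) = 47.8539
d((21, 14), (-9, 6)) = 31.0483
d((21, 14), (2, -9)) = 29.8329
d((21, 14), (-6, 3)) = 29.1548
d((22, -21), (-26, 5)) = 54.5894
d((22, -21), (-9, 6)) = 41.1096
d((22, -21), (2, -9)) = 23.3238
d((22, -21), (-6, 3)) = 36.8782
d((-26, 5), (-9, 6)) = 17.0294
d((-26, 5), (2, -9)) = 31.305
d((-26, 5), (-6, 3)) = 20.0998
d((-9, 6), (2, -9)) = 18.6011
d((-9, 6), (-6, 3)) = 4.2426 <-- minimum
d((2, -9), (-6, 3)) = 14.4222

Closest pair: (-9, 6) and (-6, 3) with distance 4.2426

The closest pair is (-9, 6) and (-6, 3) with Euclidean distance 4.2426. For 9 points, brute-force pairwise comparison is shown above. For large n, the divide-and-conquer algorithm (sort by x, recurse on halves, check the dividing strip) achieves O(n log n).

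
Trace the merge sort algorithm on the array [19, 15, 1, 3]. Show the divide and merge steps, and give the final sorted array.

Merge sort trace:

Split: [19, 15, 1, 3] -> [19, 15] and [1, 3]
  Split: [19, 15] -> [19] and [15]
  Merge: [19] + [15] -> [15, 19]
  Split: [1, 3] -> [1] and [3]
  Merge: [1] + [3] -> [1, 3]
Merge: [15, 19] + [1, 3] -> [1, 3, 15, 19]

Final sorted array: [1, 3, 15, 19]

The merge sort proceeds by recursively splitting the array and merging sorted halves.
After all merges, the sorted array is [1, 3, 15, 19].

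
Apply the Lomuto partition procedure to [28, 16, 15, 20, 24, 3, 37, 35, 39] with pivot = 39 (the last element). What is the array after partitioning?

Lomuto partition with pivot = 39:

Initial array: [28, 16, 15, 20, 24, 3, 37, 35, 39]

arr[0]=28 <= 39: swap with position 0, array becomes [28, 16, 15, 20, 24, 3, 37, 35, 39]
arr[1]=16 <= 39: swap with position 1, array becomes [28, 16, 15, 20, 24, 3, 37, 35, 39]
arr[2]=15 <= 39: swap with position 2, array becomes [28, 16, 15, 20, 24, 3, 37, 35, 39]
arr[3]=20 <= 39: swap with position 3, array becomes [28, 16, 15, 20, 24, 3, 37, 35, 39]
arr[4]=24 <= 39: swap with position 4, array becomes [28, 16, 15, 20, 24, 3, 37, 35, 39]
arr[5]=3 <= 39: swap with position 5, array becomes [28, 16, 15, 20, 24, 3, 37, 35, 39]
arr[6]=37 <= 39: swap with position 6, array becomes [28, 16, 15, 20, 24, 3, 37, 35, 39]
arr[7]=35 <= 39: swap with position 7, array becomes [28, 16, 15, 20, 24, 3, 37, 35, 39]

Place pivot at position 8: [28, 16, 15, 20, 24, 3, 37, 35, 39]
Pivot position: 8

After partitioning with pivot 39, the array becomes [28, 16, 15, 20, 24, 3, 37, 35, 39]. The pivot is placed at index 8. All elements to the left of the pivot are <= 39, and all elements to the right are > 39.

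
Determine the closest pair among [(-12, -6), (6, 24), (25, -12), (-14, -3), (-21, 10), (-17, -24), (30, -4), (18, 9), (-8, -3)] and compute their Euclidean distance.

Computing all pairwise distances among 9 points:

d((-12, -6), (6, 24)) = 34.9857
d((-12, -6), (25, -12)) = 37.4833
d((-12, -6), (-14, -3)) = 3.6056 <-- minimum
d((-12, -6), (-21, 10)) = 18.3576
d((-12, -6), (-17, -24)) = 18.6815
d((-12, -6), (30, -4)) = 42.0476
d((-12, -6), (18, 9)) = 33.541
d((-12, -6), (-8, -3)) = 5.0
d((6, 24), (25, -12)) = 40.7063
d((6, 24), (-14, -3)) = 33.6006
d((6, 24), (-21, 10)) = 30.4138
d((6, 24), (-17, -24)) = 53.2259
d((6, 24), (30, -4)) = 36.8782
d((6, 24), (18, 9)) = 19.2094
d((6, 24), (-8, -3)) = 30.4138
d((25, -12), (-14, -3)) = 40.025
d((25, -12), (-21, 10)) = 50.9902
d((25, -12), (-17, -24)) = 43.6807
d((25, -12), (30, -4)) = 9.434
d((25, -12), (18, 9)) = 22.1359
d((25, -12), (-8, -3)) = 34.2053
d((-14, -3), (-21, 10)) = 14.7648
d((-14, -3), (-17, -24)) = 21.2132
d((-14, -3), (30, -4)) = 44.0114
d((-14, -3), (18, 9)) = 34.176
d((-14, -3), (-8, -3)) = 6.0
d((-21, 10), (-17, -24)) = 34.2345
d((-21, 10), (30, -4)) = 52.8867
d((-21, 10), (18, 9)) = 39.0128
d((-21, 10), (-8, -3)) = 18.3848
d((-17, -24), (30, -4)) = 51.0784
d((-17, -24), (18, 9)) = 48.1041
d((-17, -24), (-8, -3)) = 22.8473
d((30, -4), (18, 9)) = 17.6918
d((30, -4), (-8, -3)) = 38.0132
d((18, 9), (-8, -3)) = 28.6356

Closest pair: (-12, -6) and (-14, -3) with distance 3.6056

The closest pair is (-12, -6) and (-14, -3) with Euclidean distance 3.6056. For 9 points, brute-force pairwise comparison is shown above. For large n, the divide-and-conquer algorithm (sort by x, recurse on halves, check the dividing strip) achieves O(n log n).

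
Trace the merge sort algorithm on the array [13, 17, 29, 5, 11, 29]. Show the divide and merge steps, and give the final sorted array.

Merge sort trace:

Split: [13, 17, 29, 5, 11, 29] -> [13, 17, 29] and [5, 11, 29]
  Split: [13, 17, 29] -> [13] and [17, 29]
    Split: [17, 29] -> [17] and [29]
    Merge: [17] + [29] -> [17, 29]
  Merge: [13] + [17, 29] -> [13, 17, 29]
  Split: [5, 11, 29] -> [5] and [11, 29]
    Split: [11, 29] -> [11] and [29]
    Merge: [11] + [29] -> [11, 29]
  Merge: [5] + [11, 29] -> [5, 11, 29]
Merge: [13, 17, 29] + [5, 11, 29] -> [5, 11, 13, 17, 29, 29]

Final sorted array: [5, 11, 13, 17, 29, 29]

The merge sort proceeds by recursively splitting the array and merging sorted halves.
After all merges, the sorted array is [5, 11, 13, 17, 29, 29].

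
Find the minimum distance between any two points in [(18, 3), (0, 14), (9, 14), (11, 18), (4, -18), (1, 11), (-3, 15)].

Computing all pairwise distances among 7 points:

d((18, 3), (0, 14)) = 21.095
d((18, 3), (9, 14)) = 14.2127
d((18, 3), (11, 18)) = 16.5529
d((18, 3), (4, -18)) = 25.2389
d((18, 3), (1, 11)) = 18.7883
d((18, 3), (-3, 15)) = 24.1868
d((0, 14), (9, 14)) = 9.0
d((0, 14), (11, 18)) = 11.7047
d((0, 14), (4, -18)) = 32.249
d((0, 14), (1, 11)) = 3.1623 <-- minimum
d((0, 14), (-3, 15)) = 3.1623 <-- minimum
d((9, 14), (11, 18)) = 4.4721
d((9, 14), (4, -18)) = 32.3883
d((9, 14), (1, 11)) = 8.544
d((9, 14), (-3, 15)) = 12.0416
d((11, 18), (4, -18)) = 36.6742
d((11, 18), (1, 11)) = 12.2066
d((11, 18), (-3, 15)) = 14.3178
d((4, -18), (1, 11)) = 29.1548
d((4, -18), (-3, 15)) = 33.7343
d((1, 11), (-3, 15)) = 5.6569

Minimum distance: 3.1623 (tie among 2 pairs: (0, 14) and (1, 11); (0, 14) and (-3, 15))

The minimum Euclidean distance is 3.1623. There is a tie: 2 pairs achieve this minimum — (0, 14) and (1, 11); (0, 14) and (-3, 15). Any of these is a valid closest pair. For 7 points, brute-force pairwise comparison is shown above. For large n, the divide-and-conquer algorithm (sort by x, recurse on halves, check the dividing strip) achieves O(n log n).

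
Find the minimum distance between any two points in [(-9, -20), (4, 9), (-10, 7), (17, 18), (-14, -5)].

Computing all pairwise distances among 5 points:

d((-9, -20), (4, 9)) = 31.7805
d((-9, -20), (-10, 7)) = 27.0185
d((-9, -20), (17, 18)) = 46.0435
d((-9, -20), (-14, -5)) = 15.8114
d((4, 9), (-10, 7)) = 14.1421
d((4, 9), (17, 18)) = 15.8114
d((4, 9), (-14, -5)) = 22.8035
d((-10, 7), (17, 18)) = 29.1548
d((-10, 7), (-14, -5)) = 12.6491 <-- minimum
d((17, 18), (-14, -5)) = 38.6005

Closest pair: (-10, 7) and (-14, -5) with distance 12.6491

The closest pair is (-10, 7) and (-14, -5) with Euclidean distance 12.6491. For 5 points, brute-force pairwise comparison is shown above. For large n, the divide-and-conquer algorithm (sort by x, recurse on halves, check the dividing strip) achieves O(n log n).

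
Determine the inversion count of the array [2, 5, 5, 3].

Finding inversions in [2, 5, 5, 3]:

(1, 3): arr[1]=5 > arr[3]=3
(2, 3): arr[2]=5 > arr[3]=3

Total inversions: 2

The array has 2 inversion(s): (1,3), (2,3). Each pair (i,j) satisfies i < j and arr[i] > arr[j].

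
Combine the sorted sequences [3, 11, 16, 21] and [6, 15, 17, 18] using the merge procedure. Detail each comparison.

Merging process:

Compare 3 vs 6: take 3 from left. Merged: [3]
Compare 11 vs 6: take 6 from right. Merged: [3, 6]
Compare 11 vs 15: take 11 from left. Merged: [3, 6, 11]
Compare 16 vs 15: take 15 from right. Merged: [3, 6, 11, 15]
Compare 16 vs 17: take 16 from left. Merged: [3, 6, 11, 15, 16]
Compare 21 vs 17: take 17 from right. Merged: [3, 6, 11, 15, 16, 17]
Compare 21 vs 18: take 18 from right. Merged: [3, 6, 11, 15, 16, 17, 18]
Append remaining from left: [21]. Merged: [3, 6, 11, 15, 16, 17, 18, 21]

Final merged array: [3, 6, 11, 15, 16, 17, 18, 21]
Total comparisons: 7

The merged array is [3, 6, 11, 15, 16, 17, 18, 21], requiring 7 comparisons. The merge step runs in O(n) time where n is the total number of elements.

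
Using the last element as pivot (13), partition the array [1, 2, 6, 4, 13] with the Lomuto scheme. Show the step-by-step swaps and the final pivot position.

Lomuto partition with pivot = 13:

Initial array: [1, 2, 6, 4, 13]

arr[0]=1 <= 13: swap with position 0, array becomes [1, 2, 6, 4, 13]
arr[1]=2 <= 13: swap with position 1, array becomes [1, 2, 6, 4, 13]
arr[2]=6 <= 13: swap with position 2, array becomes [1, 2, 6, 4, 13]
arr[3]=4 <= 13: swap with position 3, array becomes [1, 2, 6, 4, 13]

Place pivot at position 4: [1, 2, 6, 4, 13]
Pivot position: 4

After partitioning with pivot 13, the array becomes [1, 2, 6, 4, 13]. The pivot is placed at index 4. All elements to the left of the pivot are <= 13, and all elements to the right are > 13.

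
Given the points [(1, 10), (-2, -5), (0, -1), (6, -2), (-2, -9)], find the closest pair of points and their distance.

Computing all pairwise distances among 5 points:

d((1, 10), (-2, -5)) = 15.2971
d((1, 10), (0, -1)) = 11.0454
d((1, 10), (6, -2)) = 13.0
d((1, 10), (-2, -9)) = 19.2354
d((-2, -5), (0, -1)) = 4.4721
d((-2, -5), (6, -2)) = 8.544
d((-2, -5), (-2, -9)) = 4.0 <-- minimum
d((0, -1), (6, -2)) = 6.0828
d((0, -1), (-2, -9)) = 8.2462
d((6, -2), (-2, -9)) = 10.6301

Closest pair: (-2, -5) and (-2, -9) with distance 4.0

The closest pair is (-2, -5) and (-2, -9) with Euclidean distance 4.0. For 5 points, brute-force pairwise comparison is shown above. For large n, the divide-and-conquer algorithm (sort by x, recurse on halves, check the dividing strip) achieves O(n log n).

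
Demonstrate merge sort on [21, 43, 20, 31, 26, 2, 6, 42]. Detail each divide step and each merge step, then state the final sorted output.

Merge sort trace:

Split: [21, 43, 20, 31, 26, 2, 6, 42] -> [21, 43, 20, 31] and [26, 2, 6, 42]
  Split: [21, 43, 20, 31] -> [21, 43] and [20, 31]
    Split: [21, 43] -> [21] and [43]
    Merge: [21] + [43] -> [21, 43]
    Split: [20, 31] -> [20] and [31]
    Merge: [20] + [31] -> [20, 31]
  Merge: [21, 43] + [20, 31] -> [20, 21, 31, 43]
  Split: [26, 2, 6, 42] -> [26, 2] and [6, 42]
    Split: [26, 2] -> [26] and [2]
    Merge: [26] + [2] -> [2, 26]
    Split: [6, 42] -> [6] and [42]
    Merge: [6] + [42] -> [6, 42]
  Merge: [2, 26] + [6, 42] -> [2, 6, 26, 42]
Merge: [20, 21, 31, 43] + [2, 6, 26, 42] -> [2, 6, 20, 21, 26, 31, 42, 43]

Final sorted array: [2, 6, 20, 21, 26, 31, 42, 43]

The merge sort proceeds by recursively splitting the array and merging sorted halves.
After all merges, the sorted array is [2, 6, 20, 21, 26, 31, 42, 43].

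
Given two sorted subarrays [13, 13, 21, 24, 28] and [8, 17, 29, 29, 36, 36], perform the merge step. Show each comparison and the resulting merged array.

Merging process:

Compare 13 vs 8: take 8 from right. Merged: [8]
Compare 13 vs 17: take 13 from left. Merged: [8, 13]
Compare 13 vs 17: take 13 from left. Merged: [8, 13, 13]
Compare 21 vs 17: take 17 from right. Merged: [8, 13, 13, 17]
Compare 21 vs 29: take 21 from left. Merged: [8, 13, 13, 17, 21]
Compare 24 vs 29: take 24 from left. Merged: [8, 13, 13, 17, 21, 24]
Compare 28 vs 29: take 28 from left. Merged: [8, 13, 13, 17, 21, 24, 28]
Append remaining from right: [29, 29, 36, 36]. Merged: [8, 13, 13, 17, 21, 24, 28, 29, 29, 36, 36]

Final merged array: [8, 13, 13, 17, 21, 24, 28, 29, 29, 36, 36]
Total comparisons: 7

The merged array is [8, 13, 13, 17, 21, 24, 28, 29, 29, 36, 36], requiring 7 comparisons. The merge step runs in O(n) time where n is the total number of elements.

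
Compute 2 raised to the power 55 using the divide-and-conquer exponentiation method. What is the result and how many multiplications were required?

Computing 2^55 by squaring (build up from 2^1; each line after the first costs one multiplication):

2^1 = 2
2^2 = (2^1)^2 = 2^2 = 4
2^3 = 2 * 2^2 = 2 * 4 = 8
2^6 = (2^3)^2 = 8^2 = 64
2^12 = (2^6)^2 = 64^2 = 4096
2^13 = 2 * 2^12 = 2 * 4096 = 8192
2^26 = (2^13)^2 = 8192^2 = 67108864
2^27 = 2 * 2^26 = 2 * 67108864 = 134217728
2^54 = (2^27)^2 = 134217728^2 = 18014398509481984
2^55 = 2 * 2^54 = 2 * 18014398509481984 = 36028797018963968

Result: 36028797018963968
Multiplications needed: 9 (9 lines after 2^1)

2^55 = 36028797018963968. Using exponentiation by squaring, this requires 9 multiplications. The key idea: if the exponent is even, square the half-power; if odd, multiply by the base once.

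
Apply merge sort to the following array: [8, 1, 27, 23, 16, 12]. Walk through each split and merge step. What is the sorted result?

Merge sort trace:

Split: [8, 1, 27, 23, 16, 12] -> [8, 1, 27] and [23, 16, 12]
  Split: [8, 1, 27] -> [8] and [1, 27]
    Split: [1, 27] -> [1] and [27]
    Merge: [1] + [27] -> [1, 27]
  Merge: [8] + [1, 27] -> [1, 8, 27]
  Split: [23, 16, 12] -> [23] and [16, 12]
    Split: [16, 12] -> [16] and [12]
    Merge: [16] + [12] -> [12, 16]
  Merge: [23] + [12, 16] -> [12, 16, 23]
Merge: [1, 8, 27] + [12, 16, 23] -> [1, 8, 12, 16, 23, 27]

Final sorted array: [1, 8, 12, 16, 23, 27]

The merge sort proceeds by recursively splitting the array and merging sorted halves.
After all merges, the sorted array is [1, 8, 12, 16, 23, 27].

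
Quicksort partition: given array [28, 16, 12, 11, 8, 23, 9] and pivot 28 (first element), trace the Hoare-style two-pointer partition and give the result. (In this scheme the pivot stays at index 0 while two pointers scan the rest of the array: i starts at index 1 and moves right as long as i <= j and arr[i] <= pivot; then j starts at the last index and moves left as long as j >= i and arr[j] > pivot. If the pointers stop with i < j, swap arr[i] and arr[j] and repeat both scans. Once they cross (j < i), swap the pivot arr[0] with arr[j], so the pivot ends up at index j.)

Hoare-style two-pointer partition with pivot = 28:

Initial array: [28, 16, 12, 11, 8, 23, 9]

Pointers start at i = 1, j = 6.
i ends at 7, j ends at 6: the pointers have crossed (j < i), so scanning stops.

Swap pivot arr[0] with arr[6] to place pivot at position 6: [9, 16, 12, 11, 8, 23, 28]
Pivot position: 6

After partitioning with pivot 28, the array becomes [9, 16, 12, 11, 8, 23, 28]. The pivot is placed at index 6. All elements to the left of the pivot are <= 28, and all elements to the right are > 28.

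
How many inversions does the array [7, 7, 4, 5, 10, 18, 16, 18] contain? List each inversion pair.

Finding inversions in [7, 7, 4, 5, 10, 18, 16, 18]:

(0, 2): arr[0]=7 > arr[2]=4
(0, 3): arr[0]=7 > arr[3]=5
(1, 2): arr[1]=7 > arr[2]=4
(1, 3): arr[1]=7 > arr[3]=5
(5, 6): arr[5]=18 > arr[6]=16

Total inversions: 5

The array has 5 inversion(s): (0,2), (0,3), (1,2), (1,3), (5,6). Each pair (i,j) satisfies i < j and arr[i] > arr[j].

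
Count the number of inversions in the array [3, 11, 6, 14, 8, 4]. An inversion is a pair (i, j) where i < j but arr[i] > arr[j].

Finding inversions in [3, 11, 6, 14, 8, 4]:

(1, 2): arr[1]=11 > arr[2]=6
(1, 4): arr[1]=11 > arr[4]=8
(1, 5): arr[1]=11 > arr[5]=4
(2, 5): arr[2]=6 > arr[5]=4
(3, 4): arr[3]=14 > arr[4]=8
(3, 5): arr[3]=14 > arr[5]=4
(4, 5): arr[4]=8 > arr[5]=4

Total inversions: 7

The array has 7 inversion(s): (1,2), (1,4), (1,5), (2,5), (3,4), (3,5), (4,5). Each pair (i,j) satisfies i < j and arr[i] > arr[j].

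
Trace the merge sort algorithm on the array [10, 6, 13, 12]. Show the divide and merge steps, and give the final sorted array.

Merge sort trace:

Split: [10, 6, 13, 12] -> [10, 6] and [13, 12]
  Split: [10, 6] -> [10] and [6]
  Merge: [10] + [6] -> [6, 10]
  Split: [13, 12] -> [13] and [12]
  Merge: [13] + [12] -> [12, 13]
Merge: [6, 10] + [12, 13] -> [6, 10, 12, 13]

Final sorted array: [6, 10, 12, 13]

The merge sort proceeds by recursively splitting the array and merging sorted halves.
After all merges, the sorted array is [6, 10, 12, 13].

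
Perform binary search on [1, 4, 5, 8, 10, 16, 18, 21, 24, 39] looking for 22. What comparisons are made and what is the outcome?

Binary search for 22 in [1, 4, 5, 8, 10, 16, 18, 21, 24, 39]:

lo=0, hi=9, mid=4, arr[mid]=10 -> 10 < 22, search right half
lo=5, hi=9, mid=7, arr[mid]=21 -> 21 < 22, search right half
lo=8, hi=9, mid=8, arr[mid]=24 -> 24 > 22, search left half
lo=8 > hi=7, target 22 not found

Binary search determines that 22 is not in the array after 3 comparisons. The search space was exhausted without finding the target.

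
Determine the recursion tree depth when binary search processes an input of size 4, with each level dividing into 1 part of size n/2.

For divide and conquer with division factor 2:

Problem sizes at each level:
Level 0: 4
Level 1: 2
Level 2: 1

The root is level 0 and the size-1 base case is level 2 (the tree spans levels 0 through 2, i.e. 3 levels counting the root), so the depth is the number of divisions: log_2(4) = 2

The recursion tree depth is log_2(4) = 2. At each level, the problem size is divided by 2, so it takes 2 divisions to reduce to a base case of size 1. The algorithm makes 1 recursive call at each level.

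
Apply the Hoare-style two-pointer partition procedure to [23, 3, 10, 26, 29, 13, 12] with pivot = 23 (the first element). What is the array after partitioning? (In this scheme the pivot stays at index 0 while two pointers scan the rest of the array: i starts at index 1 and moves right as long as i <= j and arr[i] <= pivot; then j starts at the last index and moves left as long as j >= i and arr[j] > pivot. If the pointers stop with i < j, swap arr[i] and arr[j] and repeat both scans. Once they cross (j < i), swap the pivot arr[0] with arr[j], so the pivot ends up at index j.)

Hoare-style two-pointer partition with pivot = 23:

Initial array: [23, 3, 10, 26, 29, 13, 12]

Pointers start at i = 1, j = 6.
i stops at index 3 (arr[3]=26 > 23), j stops at index 6 (arr[6]=12 <= 23): swap arr[3] and arr[6], array becomes [23, 3, 10, 12, 29, 13, 26]
i stops at index 4 (arr[4]=29 > 23), j stops at index 5 (arr[5]=13 <= 23): swap arr[4] and arr[5], array becomes [23, 3, 10, 12, 13, 29, 26]
i ends at 5, j ends at 4: the pointers have crossed (j < i), so scanning stops.

Swap pivot arr[0] with arr[4] to place pivot at position 4: [13, 3, 10, 12, 23, 29, 26]
Pivot position: 4

After partitioning with pivot 23, the array becomes [13, 3, 10, 12, 23, 29, 26]. The pivot is placed at index 4. All elements to the left of the pivot are <= 23, and all elements to the right are > 23.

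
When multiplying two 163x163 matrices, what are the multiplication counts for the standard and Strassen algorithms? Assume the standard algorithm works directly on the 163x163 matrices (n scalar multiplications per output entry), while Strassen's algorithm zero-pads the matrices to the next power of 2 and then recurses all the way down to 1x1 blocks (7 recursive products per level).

Matrix multiplication for 163x163 matrices:

Strassen's algorithm requires power-of-2 dimensions. Pad 163x163 to 256x256 (next power of 2).

Standard algorithm: 163^3 = 4330747 multiplications
Strassen's algorithm: 7^(log2(256)) = 7^8 = 5764801 multiplications
Difference: 4330747 - 5764801 = -1434054 (Strassen uses MORE here due to padding overhead — for small or just-over-power-of-2 n, padding can outweigh the per-level savings)

Standard: 4330747 multiplications (163^3). Strassen: 5764801 multiplications (7^8, after padding to 256x256). Strassen reduces 8 recursive multiplications to 7 at each level.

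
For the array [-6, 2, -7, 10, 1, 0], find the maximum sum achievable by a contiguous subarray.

Using Kadane's algorithm on [-6, 2, -7, 10, 1, 0]:

Scanning through the array:
Position 1 (value 2): max_ending_here = 2, max_so_far = 2
Position 2 (value -7): max_ending_here = -5, max_so_far = 2
Position 3 (value 10): max_ending_here = 10, max_so_far = 10
Position 4 (value 1): max_ending_here = 11, max_so_far = 11
Position 5 (value 0): max_ending_here = 11, max_so_far = 11

Maximum subarray: [10, 1]
Maximum sum: 11

The maximum subarray is [10, 1] with sum 11. This subarray runs from index 3 to index 4.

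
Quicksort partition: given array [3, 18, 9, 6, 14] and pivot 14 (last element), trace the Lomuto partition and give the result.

Lomuto partition with pivot = 14:

Initial array: [3, 18, 9, 6, 14]

arr[0]=3 <= 14: swap with position 0, array becomes [3, 18, 9, 6, 14]
arr[1]=18 > 14: no swap
arr[2]=9 <= 14: swap with position 1, array becomes [3, 9, 18, 6, 14]
arr[3]=6 <= 14: swap with position 2, array becomes [3, 9, 6, 18, 14]

Place pivot at position 3: [3, 9, 6, 14, 18]
Pivot position: 3

After partitioning with pivot 14, the array becomes [3, 9, 6, 14, 18]. The pivot is placed at index 3. All elements to the left of the pivot are <= 14, and all elements to the right are > 14.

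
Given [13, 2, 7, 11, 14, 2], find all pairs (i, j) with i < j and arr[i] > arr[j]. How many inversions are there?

Finding inversions in [13, 2, 7, 11, 14, 2]:

(0, 1): arr[0]=13 > arr[1]=2
(0, 2): arr[0]=13 > arr[2]=7
(0, 3): arr[0]=13 > arr[3]=11
(0, 5): arr[0]=13 > arr[5]=2
(2, 5): arr[2]=7 > arr[5]=2
(3, 5): arr[3]=11 > arr[5]=2
(4, 5): arr[4]=14 > arr[5]=2

Total inversions: 7

The array has 7 inversion(s): (0,1), (0,2), (0,3), (0,5), (2,5), (3,5), (4,5). Each pair (i,j) satisfies i < j and arr[i] > arr[j].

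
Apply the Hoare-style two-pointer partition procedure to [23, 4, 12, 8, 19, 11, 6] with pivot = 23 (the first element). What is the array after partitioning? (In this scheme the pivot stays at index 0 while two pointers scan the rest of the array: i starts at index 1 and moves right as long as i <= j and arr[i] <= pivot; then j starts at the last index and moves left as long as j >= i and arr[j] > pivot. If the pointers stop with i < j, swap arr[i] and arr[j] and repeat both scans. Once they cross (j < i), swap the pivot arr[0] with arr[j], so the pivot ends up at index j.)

Hoare-style two-pointer partition with pivot = 23:

Initial array: [23, 4, 12, 8, 19, 11, 6]

Pointers start at i = 1, j = 6.
i ends at 7, j ends at 6: the pointers have crossed (j < i), so scanning stops.

Swap pivot arr[0] with arr[6] to place pivot at position 6: [6, 4, 12, 8, 19, 11, 23]
Pivot position: 6

After partitioning with pivot 23, the array becomes [6, 4, 12, 8, 19, 11, 23]. The pivot is placed at index 6. All elements to the left of the pivot are <= 23, and all elements to the right are > 23.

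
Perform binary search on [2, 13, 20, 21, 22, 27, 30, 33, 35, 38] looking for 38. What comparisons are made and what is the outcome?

Binary search for 38 in [2, 13, 20, 21, 22, 27, 30, 33, 35, 38]:

lo=0, hi=9, mid=4, arr[mid]=22 -> 22 < 38, search right half
lo=5, hi=9, mid=7, arr[mid]=33 -> 33 < 38, search right half
lo=8, hi=9, mid=8, arr[mid]=35 -> 35 < 38, search right half
lo=9, hi=9, mid=9, arr[mid]=38 -> Found target at index 9!

Binary search finds 38 at index 9 after 4 comparisons. The search repeatedly halves the search space by comparing with the middle element.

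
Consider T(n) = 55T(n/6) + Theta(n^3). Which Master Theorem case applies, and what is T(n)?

Master Theorem for T(n) = 55T(n/6) + O(n^3):

a = 55, b = 6, c = 3
log_b(a) = log_6(55) = 2.2365

Case 3: c = 3 > log_6(55) = 2.2365
T(n) = O(n^3) = O(n^3)

For T(n) = 55T(n/6) + O(n^3): log_6(55) = 2.2365. This is Case 3 of the Master Theorem (c > log_b(a), work dominated by root), giving O(n^3).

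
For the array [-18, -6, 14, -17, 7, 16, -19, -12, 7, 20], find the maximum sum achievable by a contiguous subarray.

Using Kadane's algorithm on [-18, -6, 14, -17, 7, 16, -19, -12, 7, 20]:

Scanning through the array:
Position 1 (value -6): max_ending_here = -6, max_so_far = -6
Position 2 (value 14): max_ending_here = 14, max_so_far = 14
Position 3 (value -17): max_ending_here = -3, max_so_far = 14
Position 4 (value 7): max_ending_here = 7, max_so_far = 14
Position 5 (value 16): max_ending_here = 23, max_so_far = 23
Position 6 (value -19): max_ending_here = 4, max_so_far = 23
Position 7 (value -12): max_ending_here = -8, max_so_far = 23
Position 8 (value 7): max_ending_here = 7, max_so_far = 23
Position 9 (value 20): max_ending_here = 27, max_so_far = 27

Maximum subarray: [7, 20]
Maximum sum: 27

The maximum subarray is [7, 20] with sum 27. This subarray runs from index 8 to index 9.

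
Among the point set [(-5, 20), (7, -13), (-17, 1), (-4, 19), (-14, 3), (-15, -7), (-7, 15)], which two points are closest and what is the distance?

Computing all pairwise distances among 7 points:

d((-5, 20), (7, -13)) = 35.1141
d((-5, 20), (-17, 1)) = 22.4722
d((-5, 20), (-4, 19)) = 1.4142 <-- minimum
d((-5, 20), (-14, 3)) = 19.2354
d((-5, 20), (-15, -7)) = 28.7924
d((-5, 20), (-7, 15)) = 5.3852
d((7, -13), (-17, 1)) = 27.7849
d((7, -13), (-4, 19)) = 33.8378
d((7, -13), (-14, 3)) = 26.4008
d((7, -13), (-15, -7)) = 22.8035
d((7, -13), (-7, 15)) = 31.305
d((-17, 1), (-4, 19)) = 22.2036
d((-17, 1), (-14, 3)) = 3.6056
d((-17, 1), (-15, -7)) = 8.2462
d((-17, 1), (-7, 15)) = 17.2047
d((-4, 19), (-14, 3)) = 18.868
d((-4, 19), (-15, -7)) = 28.2312
d((-4, 19), (-7, 15)) = 5.0
d((-14, 3), (-15, -7)) = 10.0499
d((-14, 3), (-7, 15)) = 13.8924
d((-15, -7), (-7, 15)) = 23.4094

Closest pair: (-5, 20) and (-4, 19) with distance 1.4142

The closest pair is (-5, 20) and (-4, 19) with Euclidean distance 1.4142. For 7 points, brute-force pairwise comparison is shown above. For large n, the divide-and-conquer algorithm (sort by x, recurse on halves, check the dividing strip) achieves O(n log n).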